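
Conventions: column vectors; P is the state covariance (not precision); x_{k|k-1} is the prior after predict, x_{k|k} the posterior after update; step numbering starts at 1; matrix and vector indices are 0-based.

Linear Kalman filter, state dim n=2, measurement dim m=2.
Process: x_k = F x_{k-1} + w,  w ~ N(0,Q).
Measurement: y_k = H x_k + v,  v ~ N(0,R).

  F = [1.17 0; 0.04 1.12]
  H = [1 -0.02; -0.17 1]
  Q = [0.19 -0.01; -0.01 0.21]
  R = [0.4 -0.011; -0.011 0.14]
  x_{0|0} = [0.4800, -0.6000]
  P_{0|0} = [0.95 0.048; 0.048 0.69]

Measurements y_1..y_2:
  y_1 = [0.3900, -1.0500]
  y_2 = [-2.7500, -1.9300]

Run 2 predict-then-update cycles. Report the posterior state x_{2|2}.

x_post = [-1.4855, -1.9437]

step 1: x^-=[0.5616, -0.6528]  P^-=[1.4905 0.0974; 0.0974 1.0814]  S=[1.8870 -0.1883; -0.1883 1.2313]  K=[0.7882 -0.0062; 0.1284 0.8844]  nu=[-0.1847, -0.3017]  x^+=[0.4179, -0.9434]  P^+=[0.3162 0.0442; 0.0442 0.1299]
step 2: x^-=[0.4890, -1.0398]  P^-=[0.6229 0.0628; 0.0628 0.3774]  S=[1.0205 -0.0615; -0.0615 0.5141]  K=[0.6085 -0.0112; 0.0978 0.7251]  nu=[-3.2598, -0.8070]  x^+=[-1.4855, -1.9437]  P^+=[0.2442 0.0333; 0.0333 0.1061]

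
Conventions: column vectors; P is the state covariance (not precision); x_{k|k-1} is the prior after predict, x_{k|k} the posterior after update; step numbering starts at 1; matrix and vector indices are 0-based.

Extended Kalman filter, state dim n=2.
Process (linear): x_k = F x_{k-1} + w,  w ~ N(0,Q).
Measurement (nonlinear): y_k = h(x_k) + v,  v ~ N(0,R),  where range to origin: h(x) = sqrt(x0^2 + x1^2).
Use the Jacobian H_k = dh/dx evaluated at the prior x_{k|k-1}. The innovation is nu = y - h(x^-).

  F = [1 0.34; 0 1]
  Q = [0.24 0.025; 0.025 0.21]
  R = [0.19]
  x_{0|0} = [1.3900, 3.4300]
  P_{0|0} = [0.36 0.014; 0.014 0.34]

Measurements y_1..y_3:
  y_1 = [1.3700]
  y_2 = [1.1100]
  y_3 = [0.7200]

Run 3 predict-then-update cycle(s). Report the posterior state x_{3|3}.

x_post = [0.7605, 0.6928]

step 1: x^-=[2.5562, 3.4300]  P^-=[0.6488 0.1546; 0.1546 0.5500]  H_jac=[0.5976 0.8018]  S=[0.9234]  K=[0.5541; 0.5776]  nu=[-2.9077]  x^+=[0.9450, 1.7505]  P^+=[0.3653 -0.1409; -0.1409 0.2419]
step 2: x^-=[1.5402, 1.7505]  P^-=[0.5374 -0.0337; -0.0337 0.4519]  H_jac=[0.6606 0.7508]  S=[0.6458]  K=[0.5105; 0.4909]  nu=[-1.2216]  x^+=[0.9165, 1.1508]  P^+=[0.3691 -0.1955; -0.1955 0.2963]
step 3: x^-=[1.3078, 1.1508]  P^-=[0.5104 -0.0698; -0.0698 0.5063]  H_jac=[0.7507 0.6606]  S=[0.6293]  K=[0.5355; 0.4482]  nu=[-1.0220]  x^+=[0.7605, 0.6928]  P^+=[0.3299 -0.2209; -0.2209 0.3799]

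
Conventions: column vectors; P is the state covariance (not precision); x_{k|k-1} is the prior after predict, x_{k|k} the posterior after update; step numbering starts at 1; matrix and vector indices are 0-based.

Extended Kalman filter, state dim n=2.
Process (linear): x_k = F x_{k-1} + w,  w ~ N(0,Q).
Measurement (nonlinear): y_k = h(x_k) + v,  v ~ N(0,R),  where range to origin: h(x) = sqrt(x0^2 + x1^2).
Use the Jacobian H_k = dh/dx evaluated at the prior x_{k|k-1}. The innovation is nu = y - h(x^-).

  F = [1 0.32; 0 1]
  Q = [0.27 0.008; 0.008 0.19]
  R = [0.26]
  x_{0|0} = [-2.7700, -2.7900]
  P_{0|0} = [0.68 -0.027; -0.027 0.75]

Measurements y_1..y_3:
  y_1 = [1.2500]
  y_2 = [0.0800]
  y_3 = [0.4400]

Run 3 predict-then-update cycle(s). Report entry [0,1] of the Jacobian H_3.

H_jac[0,1] = -0.3346

step 1: x^-=[-3.6628, -2.7900]  P^-=[1.0095 0.2210; 0.2210 0.9400]  H_jac=[-0.7955 -0.6059]  S=[1.4571]  K=[-0.6431; -0.5116]  nu=[-3.3544]  x^+=[-1.5057, -1.0740]  P^+=[0.4070 -0.2583; -0.2583 0.5587]
step 2: x^-=[-1.8494, -1.0740]  P^-=[0.5688 -0.0716; -0.0716 0.7487]  H_jac=[-0.8648 -0.5022]  S=[0.8120]  K=[-0.5615; -0.3868]  nu=[-2.0586]  x^+=[-0.6934, -0.2777]  P^+=[0.3128 -0.2479; -0.2479 0.6272]
step 3: x^-=[-0.7823, -0.2777]  P^-=[0.4884 -0.0392; -0.0392 0.8172]  H_jac=[-0.9424 -0.3346]  S=[0.7604]  K=[-0.5879; -0.3109]  nu=[-0.3902]  x^+=[-0.5529, -0.1564]  P^+=[0.2255 -0.1782; -0.1782 0.7437]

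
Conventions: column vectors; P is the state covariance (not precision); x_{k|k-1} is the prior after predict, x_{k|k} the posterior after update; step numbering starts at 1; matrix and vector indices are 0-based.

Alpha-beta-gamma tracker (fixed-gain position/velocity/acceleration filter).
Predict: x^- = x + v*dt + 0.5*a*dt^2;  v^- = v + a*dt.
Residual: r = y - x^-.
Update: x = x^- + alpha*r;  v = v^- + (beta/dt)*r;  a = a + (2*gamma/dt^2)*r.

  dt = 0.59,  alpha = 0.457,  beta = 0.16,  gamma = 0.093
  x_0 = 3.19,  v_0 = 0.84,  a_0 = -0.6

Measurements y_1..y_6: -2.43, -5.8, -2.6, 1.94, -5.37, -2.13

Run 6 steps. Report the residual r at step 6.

step 1: x_pred=3.5812  r=-6.0112  x^+=0.8341  v^+=-1.1441  a^+=-3.8119
step 2: x_pred=-0.5045  r=-5.2955  x^+=-2.9245  v^+=-4.8293  a^+=-6.6415
step 3: x_pred=-6.9297  r=4.3297  x^+=-4.9511  v^+=-7.5736  a^+=-4.3280
step 4: x_pred=-10.1728  r=12.1128  x^+=-4.6372  v^+=-6.8423  a^+=2.1442
step 5: x_pred=-8.3010  r=2.9310  x^+=-6.9615  v^+=-4.7824  a^+=3.7103
step 6: x_pred=-9.1374  r=7.0074  x^+=-5.9350  v^+=-0.6930  a^+=7.4545

resid = 7.0074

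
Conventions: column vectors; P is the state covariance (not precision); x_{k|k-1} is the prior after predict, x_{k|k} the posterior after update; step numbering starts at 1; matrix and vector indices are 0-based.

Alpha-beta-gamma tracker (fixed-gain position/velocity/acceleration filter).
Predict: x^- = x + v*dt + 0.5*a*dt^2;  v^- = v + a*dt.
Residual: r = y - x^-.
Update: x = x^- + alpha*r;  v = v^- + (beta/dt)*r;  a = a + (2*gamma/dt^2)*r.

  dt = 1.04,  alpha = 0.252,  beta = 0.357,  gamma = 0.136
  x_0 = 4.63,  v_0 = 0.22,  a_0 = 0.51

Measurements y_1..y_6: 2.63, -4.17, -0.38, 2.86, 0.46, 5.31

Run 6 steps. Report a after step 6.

a_post = 5.1418

step 1: x_pred=5.1346  r=-2.5046  x^+=4.5034  v^+=-0.1094  a^+=-0.1199
step 2: x_pred=4.3249  r=-8.4949  x^+=2.1842  v^+=-3.1500  a^+=-2.2561
step 3: x_pred=-2.3120  r=1.9320  x^+=-1.8251  v^+=-4.8332  a^+=-1.7703
step 4: x_pred=-7.8091  r=10.6691  x^+=-5.1205  v^+=-3.0120  a^+=0.9128
step 5: x_pred=-7.7593  r=8.2193  x^+=-5.6880  v^+=0.7587  a^+=2.9797
step 6: x_pred=-3.2875  r=8.5975  x^+=-1.1210  v^+=6.8089  a^+=5.1418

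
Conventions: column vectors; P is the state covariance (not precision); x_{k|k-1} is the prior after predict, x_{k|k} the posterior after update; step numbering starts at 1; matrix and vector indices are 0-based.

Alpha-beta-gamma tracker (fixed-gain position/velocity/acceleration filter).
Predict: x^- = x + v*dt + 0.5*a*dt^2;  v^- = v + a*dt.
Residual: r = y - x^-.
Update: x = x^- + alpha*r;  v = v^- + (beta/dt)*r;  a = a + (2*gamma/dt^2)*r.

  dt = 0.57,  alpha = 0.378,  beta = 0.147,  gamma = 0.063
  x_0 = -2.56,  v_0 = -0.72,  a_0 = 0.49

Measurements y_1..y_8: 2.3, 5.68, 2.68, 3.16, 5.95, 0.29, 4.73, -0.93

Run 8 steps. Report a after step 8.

a_post = -9.1651

step 1: x_pred=-2.8908  r=5.1908  x^+=-0.9287  v^+=0.8980  a^+=2.5031
step 2: x_pred=-0.0102  r=5.6902  x^+=2.1407  v^+=3.7922  a^+=4.7098
step 3: x_pred=5.0673  r=-2.3873  x^+=4.1649  v^+=5.8611  a^+=3.7839
step 4: x_pred=8.1204  r=-4.9604  x^+=6.2454  v^+=6.7387  a^+=1.8602
step 5: x_pred=10.3886  r=-4.4386  x^+=8.7108  v^+=6.6543  a^+=0.1389
step 6: x_pred=12.5263  r=-12.2363  x^+=7.9010  v^+=3.5778  a^+=-4.6065
step 7: x_pred=9.1920  r=-4.4620  x^+=7.5054  v^+=-0.1987  a^+=-6.3369
step 8: x_pred=6.3627  r=-7.2927  x^+=3.6060  v^+=-5.6915  a^+=-9.1651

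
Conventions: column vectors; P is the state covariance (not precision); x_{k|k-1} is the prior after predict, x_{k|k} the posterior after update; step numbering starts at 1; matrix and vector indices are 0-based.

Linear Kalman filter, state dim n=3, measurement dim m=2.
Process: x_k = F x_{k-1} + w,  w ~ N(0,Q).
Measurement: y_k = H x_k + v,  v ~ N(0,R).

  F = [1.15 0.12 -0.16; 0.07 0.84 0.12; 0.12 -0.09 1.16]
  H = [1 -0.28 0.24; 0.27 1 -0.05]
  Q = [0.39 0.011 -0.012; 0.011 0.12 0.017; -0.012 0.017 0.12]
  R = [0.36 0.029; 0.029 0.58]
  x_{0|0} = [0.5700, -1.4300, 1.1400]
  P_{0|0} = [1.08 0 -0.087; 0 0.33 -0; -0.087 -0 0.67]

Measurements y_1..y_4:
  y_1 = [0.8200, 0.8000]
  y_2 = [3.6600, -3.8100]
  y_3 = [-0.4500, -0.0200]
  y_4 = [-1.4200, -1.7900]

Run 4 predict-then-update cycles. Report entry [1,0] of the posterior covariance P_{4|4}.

step 1: x^-=[0.3015, -1.0245, 1.5195]  P^-=[1.8722 0.1073 -0.1053; 0.1073 0.3663 0.0861; -0.1053 0.0861 1.0156]  S=[2.1972 0.5392; 0.5392 1.1375]  K=[0.7849 0.1713; -0.0824 0.3828; 0.0572 -0.0211]  nu=[-0.1330, 1.8191]  x^+=[0.5087, -0.3172, 1.4735]  P^+=[0.3403 0.0204 -0.1962; 0.0204 0.2188 0.0929; -0.1962 0.0929 1.0092]
step 2: x^-=[0.3111, -0.0541, 1.7989]  P^-=[0.9433 0.0249 -0.4002; 0.0249 0.3084 0.2164; -0.4002 0.2164 1.4101]  S=[1.1736 0.2525; 0.2525 0.9633]  K=[0.6879 0.1307; -0.0806 0.3370; -0.1195 0.0707]  nu=[2.9020, -3.7500]  x^+=[1.8171, -1.5517, 1.1872]  P^+=[0.3261 -0.0083 -0.3210; -0.0083 0.2051 0.1938; -0.3210 0.1938 1.3928]
step 3: x^-=[1.7136, -1.0338, 1.7348]  P^-=[0.9683 -0.0409 -0.6192; -0.0409 0.3191 0.3534; -0.6192 0.3534 1.8709]  S=[1.1392 0.2215; 0.2215 0.9336]  K=[0.7099 0.1010; -0.1052 0.3359; -0.2679 0.1628]  nu=[-2.8694, 0.6378]  x^+=[-0.2590, -0.5177, 2.6074]  P^+=[0.3529 -0.0380 -0.4375; -0.0380 0.2167 0.2940; -0.4375 0.2940 1.7837]
step 4: x^-=[-0.7772, -0.1401, 3.0401]  P^-=[1.0447 -0.1008 -0.8234; -0.1008 0.3478 0.4897; -0.8234 0.4897 2.3446]  S=[1.1624 0.2046; 0.2046 0.9287]  K=[0.7395 0.0766; -0.1305 0.3476; -0.3857 0.2467]  nu=[-1.4117, -1.2880]  x^+=[-1.9199, -0.4036, 3.2668]  P^+=[0.3803 -0.0638 -0.5407; -0.0638 0.2343 0.3856; -0.5407 0.3856 2.1542]

P_post[1,0] = -0.0638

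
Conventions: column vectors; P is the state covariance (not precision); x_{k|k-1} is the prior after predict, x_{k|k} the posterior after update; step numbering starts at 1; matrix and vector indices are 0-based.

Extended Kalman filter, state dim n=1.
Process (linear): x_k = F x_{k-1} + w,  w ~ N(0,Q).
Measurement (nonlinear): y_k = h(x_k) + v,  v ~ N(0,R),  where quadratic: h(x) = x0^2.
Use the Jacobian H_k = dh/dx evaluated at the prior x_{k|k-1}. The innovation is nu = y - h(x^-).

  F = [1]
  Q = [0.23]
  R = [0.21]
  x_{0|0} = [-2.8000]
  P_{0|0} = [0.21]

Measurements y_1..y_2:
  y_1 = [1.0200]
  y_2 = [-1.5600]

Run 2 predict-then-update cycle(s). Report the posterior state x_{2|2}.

step 1: x^-=[-2.8000]  P^-=[0.4400]  H_jac=[-5.6000]  S=[14.0084]  K=[-0.1759]  nu=[-6.8200]  x^+=[-1.6004]  P^+=[0.0066]
step 2: x^-=[-1.6004]  P^-=[0.2366]  H_jac=[-3.2008]  S=[2.6340]  K=[-0.2875]  nu=[-4.1213]  x^+=[-0.4155]  P^+=[0.0189]

x_post = [-0.4155]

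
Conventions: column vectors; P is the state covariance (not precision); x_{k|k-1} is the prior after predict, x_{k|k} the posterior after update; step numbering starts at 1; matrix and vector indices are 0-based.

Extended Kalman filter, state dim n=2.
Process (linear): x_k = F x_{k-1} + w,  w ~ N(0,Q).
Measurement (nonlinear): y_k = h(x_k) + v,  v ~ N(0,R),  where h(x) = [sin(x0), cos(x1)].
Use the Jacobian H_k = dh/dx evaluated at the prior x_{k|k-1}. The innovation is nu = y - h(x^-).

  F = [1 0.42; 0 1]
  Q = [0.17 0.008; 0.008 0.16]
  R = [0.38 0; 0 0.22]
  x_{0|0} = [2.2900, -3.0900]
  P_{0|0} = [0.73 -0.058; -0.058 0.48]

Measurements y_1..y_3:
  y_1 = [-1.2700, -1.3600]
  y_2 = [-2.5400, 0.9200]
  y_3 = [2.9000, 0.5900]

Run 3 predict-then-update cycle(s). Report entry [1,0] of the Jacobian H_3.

H_jac[1,0] = 0.0000

step 1: x^-=[0.9922, -3.0900]  P^-=[0.9360 0.1516; 0.1516 0.6400]  H_jac=[0.5468 0.0000; 0.0000 0.0516]  S=[0.6599 0.0043; 0.0043 0.2217]  K=[0.7755 0.0203; 0.1247 0.1465]  nu=[-2.1072, -0.3613]  x^+=[-0.6493, -3.4057]  P^+=[0.5389 0.0866; 0.0866 0.6248]
step 2: x^-=[-2.0796, -3.4057]  P^-=[0.8919 0.3571; 0.3571 0.7848]  H_jac=[-0.4872 0.0000; 0.0000 -0.2610]  S=[0.5917 0.0454; 0.0454 0.2735]  K=[-0.7173 -0.2217; -0.2396 -0.7093]  nu=[-1.6667, 1.8853]  x^+=[-1.3020, -4.3436]  P^+=[0.5595 0.1869; 0.1869 0.5979]
step 3: x^-=[-3.1264, -4.3436]  P^-=[0.9920 0.4460; 0.4460 0.7579]  H_jac=[-0.9999 0.0000; 0.0000 -0.9328]  S=[1.3717 0.4159; 0.4159 0.8794]  K=[-0.6767 -0.1530; -0.0949 -0.7590]  nu=[2.9152, 0.9505]  x^+=[-5.2444, -5.3418]  P^+=[0.2572 0.0361; 0.0361 0.1790]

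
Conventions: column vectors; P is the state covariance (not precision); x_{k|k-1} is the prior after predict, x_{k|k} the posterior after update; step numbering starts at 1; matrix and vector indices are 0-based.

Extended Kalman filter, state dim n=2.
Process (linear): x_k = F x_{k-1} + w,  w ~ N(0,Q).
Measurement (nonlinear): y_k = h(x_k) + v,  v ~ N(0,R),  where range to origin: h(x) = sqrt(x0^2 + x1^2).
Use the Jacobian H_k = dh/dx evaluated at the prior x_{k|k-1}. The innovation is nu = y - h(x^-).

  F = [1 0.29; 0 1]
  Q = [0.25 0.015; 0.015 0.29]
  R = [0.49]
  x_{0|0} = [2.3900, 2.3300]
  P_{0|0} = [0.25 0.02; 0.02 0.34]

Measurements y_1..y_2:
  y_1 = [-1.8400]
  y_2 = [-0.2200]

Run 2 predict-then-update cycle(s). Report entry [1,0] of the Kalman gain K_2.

step 1: x^-=[3.0657, 2.3300]  P^-=[0.5402 0.1336; 0.1336 0.6300]  H_jac=[0.7962 0.6051]  S=[1.1918]  K=[0.4287; 0.4091]  nu=[-5.6906]  x^+=[0.6262, 0.0019]  P^+=[0.3212 -0.0754; -0.0754 0.4305]
step 2: x^-=[0.6267, 0.0019]  P^-=[0.5636 0.0644; 0.0644 0.7205]  H_jac=[1.0000 0.0030]  S=[1.0540]  K=[0.5349; 0.0632]  nu=[-0.8467]  x^+=[0.1738, -0.0516]  P^+=[0.2620 0.0288; 0.0288 0.7163]

K[1,0] = 0.0632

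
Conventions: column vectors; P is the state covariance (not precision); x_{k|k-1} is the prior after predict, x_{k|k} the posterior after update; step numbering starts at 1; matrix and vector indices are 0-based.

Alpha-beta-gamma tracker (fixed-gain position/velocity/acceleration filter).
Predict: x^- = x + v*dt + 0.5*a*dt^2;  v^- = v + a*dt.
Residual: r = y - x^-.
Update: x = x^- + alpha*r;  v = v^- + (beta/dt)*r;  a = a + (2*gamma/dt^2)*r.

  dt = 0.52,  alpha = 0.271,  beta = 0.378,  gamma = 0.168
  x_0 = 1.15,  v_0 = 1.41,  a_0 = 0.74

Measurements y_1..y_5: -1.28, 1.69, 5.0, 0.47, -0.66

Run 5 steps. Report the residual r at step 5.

resid = -4.3163

step 1: x_pred=1.9832  r=-3.2632  x^+=1.0989  v^+=-0.5773  a^+=-3.3149
step 2: x_pred=0.3505  r=1.3395  x^+=0.7135  v^+=-1.3274  a^+=-1.6505
step 3: x_pred=-0.1999  r=5.1999  x^+=1.2093  v^+=1.5943  a^+=4.8109
step 4: x_pred=2.6887  r=-2.2187  x^+=2.0875  v^+=2.4831  a^+=2.0539
step 5: x_pred=3.6563  r=-4.3163  x^+=2.4866  v^+=0.4134  a^+=-3.3096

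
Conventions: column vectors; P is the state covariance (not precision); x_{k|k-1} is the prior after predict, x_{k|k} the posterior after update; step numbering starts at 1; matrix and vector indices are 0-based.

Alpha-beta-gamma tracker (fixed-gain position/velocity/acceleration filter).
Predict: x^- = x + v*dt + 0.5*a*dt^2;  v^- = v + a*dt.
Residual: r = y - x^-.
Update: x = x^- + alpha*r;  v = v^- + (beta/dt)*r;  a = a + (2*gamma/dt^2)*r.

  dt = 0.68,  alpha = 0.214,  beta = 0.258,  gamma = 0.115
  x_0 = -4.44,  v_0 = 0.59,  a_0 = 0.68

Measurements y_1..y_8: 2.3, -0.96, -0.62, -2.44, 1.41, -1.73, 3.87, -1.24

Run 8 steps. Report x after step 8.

x_post = -9.3806

step 1: x_pred=-3.8816  r=6.1816  x^+=-2.5587  v^+=3.3978  a^+=3.7547
step 2: x_pred=0.6199  r=-1.5799  x^+=0.2818  v^+=5.3516  a^+=2.9689
step 3: x_pred=4.6073  r=-5.2273  x^+=3.4886  v^+=5.3872  a^+=0.3689
step 4: x_pred=7.2372  r=-9.6772  x^+=5.1663  v^+=1.9664  a^+=-4.4446
step 5: x_pred=5.4758  r=-4.0658  x^+=4.6057  v^+=-2.5986  a^+=-6.4670
step 6: x_pred=1.3435  r=-3.0735  x^+=0.6858  v^+=-8.1622  a^+=-7.9957
step 7: x_pred=-6.7132  r=10.5832  x^+=-4.4484  v^+=-9.5840  a^+=-2.7316
step 8: x_pred=-11.5970  r=10.3570  x^+=-9.3806  v^+=-7.5119  a^+=2.4200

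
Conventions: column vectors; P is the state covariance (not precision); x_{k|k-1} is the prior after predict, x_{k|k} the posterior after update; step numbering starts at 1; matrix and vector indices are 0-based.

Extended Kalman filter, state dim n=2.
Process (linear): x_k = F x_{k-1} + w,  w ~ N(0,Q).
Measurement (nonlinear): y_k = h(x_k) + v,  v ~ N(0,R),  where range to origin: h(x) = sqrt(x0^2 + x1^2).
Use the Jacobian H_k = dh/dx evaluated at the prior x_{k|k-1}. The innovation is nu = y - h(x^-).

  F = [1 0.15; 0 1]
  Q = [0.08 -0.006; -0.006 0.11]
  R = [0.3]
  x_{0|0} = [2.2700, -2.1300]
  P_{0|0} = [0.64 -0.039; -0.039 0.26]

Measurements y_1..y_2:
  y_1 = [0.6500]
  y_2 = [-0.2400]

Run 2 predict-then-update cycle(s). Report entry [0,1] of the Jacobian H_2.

step 1: x^-=[1.9505, -2.1300]  P^-=[0.7141 -0.0060; -0.0060 0.3700]  H_jac=[0.6753 -0.7375]  S=[0.8329]  K=[0.5843; -0.3325]  nu=[-2.2381]  x^+=[0.6427, -1.3859]  P^+=[0.4297 0.1558; 0.1558 0.2779]
step 2: x^-=[0.4348, -1.3859]  P^-=[0.5627 0.1915; 0.1915 0.3879]  H_jac=[0.2993 -0.9541]  S=[0.5942]  K=[-0.0240; -0.5265]  nu=[-1.6925]  x^+=[0.4755, -0.4949]  P^+=[0.5624 0.1840; 0.1840 0.2232]

H_jac[0,1] = -0.9541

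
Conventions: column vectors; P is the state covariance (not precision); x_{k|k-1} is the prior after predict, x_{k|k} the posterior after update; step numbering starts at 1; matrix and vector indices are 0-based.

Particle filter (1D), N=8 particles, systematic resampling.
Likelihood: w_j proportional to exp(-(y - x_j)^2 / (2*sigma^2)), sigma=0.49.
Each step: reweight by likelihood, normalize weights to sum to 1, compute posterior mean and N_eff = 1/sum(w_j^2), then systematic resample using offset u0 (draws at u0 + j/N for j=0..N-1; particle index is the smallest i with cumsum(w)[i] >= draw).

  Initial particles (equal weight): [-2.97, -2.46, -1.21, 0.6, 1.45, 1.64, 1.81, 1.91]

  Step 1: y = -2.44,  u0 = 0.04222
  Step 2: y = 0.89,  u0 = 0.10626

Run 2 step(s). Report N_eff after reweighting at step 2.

step 1: w=[0.3484, 0.6248, 0.0268, 0.0000, 0.0000, 0.0000, 0.0000, 0.0000]  mean=-2.6042  Neff=1.9512  idx=[0, 0, 0, 1, 1, 1, 1, 1]
step 2: w=[0.0001, 0.0001, 0.0001, 0.1999, 0.1999, 0.1999, 0.1999, 0.1999]  mean=-2.4601  Neff=5.0028  idx=[3, 4, 4, 5, 6, 6, 7, 7]

N_eff = 5.0028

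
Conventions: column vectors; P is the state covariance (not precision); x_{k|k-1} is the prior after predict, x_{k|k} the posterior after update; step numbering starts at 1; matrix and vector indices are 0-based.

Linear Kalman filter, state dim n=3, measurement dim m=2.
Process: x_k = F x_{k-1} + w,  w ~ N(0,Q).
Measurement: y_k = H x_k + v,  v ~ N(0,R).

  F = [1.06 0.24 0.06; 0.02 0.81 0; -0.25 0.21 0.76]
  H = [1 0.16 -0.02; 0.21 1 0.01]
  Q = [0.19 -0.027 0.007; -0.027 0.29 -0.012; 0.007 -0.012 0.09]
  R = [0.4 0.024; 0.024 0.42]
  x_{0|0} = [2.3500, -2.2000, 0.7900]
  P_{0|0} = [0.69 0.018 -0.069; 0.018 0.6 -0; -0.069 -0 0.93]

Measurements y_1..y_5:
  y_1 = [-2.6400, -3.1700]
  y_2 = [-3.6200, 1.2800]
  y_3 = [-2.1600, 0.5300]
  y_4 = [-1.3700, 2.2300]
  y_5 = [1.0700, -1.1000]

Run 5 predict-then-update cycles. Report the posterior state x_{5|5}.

x_post = [-0.3122, 0.1101, 1.6084]

step 1: x^-=[2.0104, -1.7350, -0.4491]  P^-=[1.0036 0.1197 -0.1548; 0.1197 0.6845 0.0820; -0.1548 0.0820 0.7211]  S=[1.4654 0.4655; 0.4655 1.2001]  K=[0.6991 0.0029; -0.0373 0.6065; -0.1386 0.1010]  nu=[-4.3818, -1.8527]  x^+=[-1.0584, -2.6951, -0.0288]  P^+=[0.2854 -0.0415 -0.0458; -0.0415 0.2621 0.0418; -0.0458 0.0418 0.6937]
step 2: x^-=[-1.7705, -2.2042, -0.3232]  P^-=[0.5026 -0.0038 -0.0586; -0.0038 0.4607 0.0644; -0.0586 0.0644 0.5552]  S=[0.9153 0.1977; 0.1977 0.9024]  K=[0.5516 -0.0088; -0.0370 0.5185; -0.0826 0.0820]  nu=[-1.5033, 3.8592]  x^+=[-2.6335, -0.1475, 0.1174]  P^+=[0.2259 -0.0376 -0.0253; -0.0376 0.2245 0.0323; -0.0253 0.0323 0.5456]
step 3: x^-=[-2.8198, -0.1721, 0.7166]  P^-=[0.4373 -0.0095 -0.0365; -0.0095 0.4361 0.0520; -0.0365 0.0520 0.4530]  S=[0.8467 0.1745; 0.1745 0.8724]  K=[0.5175 -0.0096; -0.0342 0.5051; -0.0580 0.0676]  nu=[0.7017, 1.2871]  x^+=[-2.4690, 0.4540, 0.7630]  P^+=[0.2122 -0.0360 -0.0168; -0.0360 0.2186 0.0261; -0.0168 0.0261 0.4476]
step 4: x^-=[-2.4624, 0.3184, 1.2925]  P^-=[0.4229 -0.0098 -0.0318; -0.0098 0.4324 0.0471; -0.0318 0.0471 0.3899]  S=[0.8320 0.1707; 0.1707 0.8677]  K=[0.5092 -0.0095; -0.0330 0.5029; -0.0511 0.0611]  nu=[1.0674, 2.4158]  x^+=[-1.9420, 1.4981, 1.3854]  P^+=[0.2088 -0.0355 -0.0151; -0.0355 0.2176 0.0237; -0.0151 0.0237 0.3855]
step 5: x^-=[-1.6158, 1.1746, 1.8530]  P^-=[0.4193 -0.0098 -0.0328; -0.0098 0.4317 0.0454; -0.0328 0.0454 0.3524]  S=[0.8284 0.1699; 0.1699 0.8669]  K=[0.5070 -0.0095; -0.0326 0.5025; -0.0514 0.0585]  nu=[2.5349, -1.9538]  x^+=[-0.3122, 0.1101, 1.6084]  P^+=[0.2079 -0.0353 -0.0159; -0.0353 0.2175 0.0232; -0.0159 0.0232 0.3482]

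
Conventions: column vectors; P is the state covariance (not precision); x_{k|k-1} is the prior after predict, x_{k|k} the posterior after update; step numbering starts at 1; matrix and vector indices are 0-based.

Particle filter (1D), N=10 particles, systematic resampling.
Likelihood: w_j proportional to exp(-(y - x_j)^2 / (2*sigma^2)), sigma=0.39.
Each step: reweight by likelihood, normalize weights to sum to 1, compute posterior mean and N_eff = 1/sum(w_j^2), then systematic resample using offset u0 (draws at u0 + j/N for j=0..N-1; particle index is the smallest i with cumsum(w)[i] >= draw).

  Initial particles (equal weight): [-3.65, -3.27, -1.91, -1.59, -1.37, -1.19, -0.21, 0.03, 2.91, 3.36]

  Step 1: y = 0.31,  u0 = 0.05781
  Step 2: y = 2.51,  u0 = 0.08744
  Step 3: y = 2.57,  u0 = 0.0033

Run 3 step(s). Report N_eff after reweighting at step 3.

step 1: w=[0.0000, 0.0000, 0.0000, 0.0000, 0.0001, 0.0005, 0.3470, 0.6524, 0.0000, 0.0000]  mean=-0.0540  Neff=1.8315  idx=[6, 6, 6, 7, 7, 7, 7, 7, 7, 7]
step 2: w=[0.0023, 0.0023, 0.0023, 0.1419, 0.1419, 0.1419, 0.1419, 0.1419, 0.1419, 0.1419]  mean=0.0283  Neff=7.0987  idx=[3, 4, 4, 5, 6, 7, 7, 8, 9, 9]
step 3: w=[0.1000, 0.1000, 0.1000, 0.1000, 0.1000, 0.1000, 0.1000, 0.1000, 0.1000, 0.1000]  mean=0.0300  Neff=10.0000  idx=[0, 1, 2, 3, 4, 5, 6, 7, 8, 9]

N_eff = 10.0000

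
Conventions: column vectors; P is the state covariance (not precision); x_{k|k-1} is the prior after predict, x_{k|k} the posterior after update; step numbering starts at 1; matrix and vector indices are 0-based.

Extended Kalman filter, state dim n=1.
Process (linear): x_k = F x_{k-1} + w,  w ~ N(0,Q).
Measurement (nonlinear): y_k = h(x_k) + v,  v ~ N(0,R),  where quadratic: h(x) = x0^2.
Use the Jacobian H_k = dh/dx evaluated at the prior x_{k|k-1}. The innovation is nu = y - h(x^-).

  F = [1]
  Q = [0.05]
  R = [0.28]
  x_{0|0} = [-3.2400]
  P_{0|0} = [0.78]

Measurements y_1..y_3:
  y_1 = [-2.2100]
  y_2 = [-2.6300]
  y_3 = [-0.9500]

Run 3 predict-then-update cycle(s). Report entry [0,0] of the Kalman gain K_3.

K[0,0] = -0.1593

step 1: x^-=[-3.2400]  P^-=[0.8300]  H_jac=[-6.4800]  S=[35.1320]  K=[-0.1531]  nu=[-12.7076]  x^+=[-1.2946]  P^+=[0.0066]
step 2: x^-=[-1.2946]  P^-=[0.0566]  H_jac=[-2.5892]  S=[0.6595]  K=[-0.2223]  nu=[-4.3059]  x^+=[-0.3376]  P^+=[0.0240]
step 3: x^-=[-0.3376]  P^-=[0.0740]  H_jac=[-0.6751]  S=[0.3137]  K=[-0.1593]  nu=[-1.0639]  x^+=[-0.1681]  P^+=[0.0661]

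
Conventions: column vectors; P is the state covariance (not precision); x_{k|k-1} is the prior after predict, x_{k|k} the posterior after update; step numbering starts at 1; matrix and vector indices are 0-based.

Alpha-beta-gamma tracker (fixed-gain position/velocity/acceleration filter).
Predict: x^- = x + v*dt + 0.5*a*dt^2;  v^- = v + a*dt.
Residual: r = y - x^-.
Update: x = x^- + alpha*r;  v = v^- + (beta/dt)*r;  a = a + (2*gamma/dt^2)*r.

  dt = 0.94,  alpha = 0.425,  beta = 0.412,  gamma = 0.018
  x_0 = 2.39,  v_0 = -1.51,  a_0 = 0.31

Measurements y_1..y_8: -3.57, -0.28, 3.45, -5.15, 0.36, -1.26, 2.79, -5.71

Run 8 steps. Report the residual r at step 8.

resid = -9.0633

step 1: x_pred=1.1076  r=-4.6776  x^+=-0.8804  v^+=-3.2688  a^+=0.1194
step 2: x_pred=-3.9003  r=3.6203  x^+=-2.3617  v^+=-1.5697  a^+=0.2669
step 3: x_pred=-3.7193  r=7.1693  x^+=-0.6723  v^+=1.8235  a^+=0.5590
step 4: x_pred=1.2887  r=-6.4387  x^+=-1.4478  v^+=-0.4731  a^+=0.2967
step 5: x_pred=-1.7614  r=2.1214  x^+=-0.8598  v^+=0.7356  a^+=0.3831
step 6: x_pred=0.0009  r=-1.2609  x^+=-0.5350  v^+=0.5431  a^+=0.3318
step 7: x_pred=0.1221  r=2.6679  x^+=1.2559  v^+=2.0243  a^+=0.4404
step 8: x_pred=3.3533  r=-9.0633  x^+=-0.4986  v^+=-1.5342  a^+=0.0712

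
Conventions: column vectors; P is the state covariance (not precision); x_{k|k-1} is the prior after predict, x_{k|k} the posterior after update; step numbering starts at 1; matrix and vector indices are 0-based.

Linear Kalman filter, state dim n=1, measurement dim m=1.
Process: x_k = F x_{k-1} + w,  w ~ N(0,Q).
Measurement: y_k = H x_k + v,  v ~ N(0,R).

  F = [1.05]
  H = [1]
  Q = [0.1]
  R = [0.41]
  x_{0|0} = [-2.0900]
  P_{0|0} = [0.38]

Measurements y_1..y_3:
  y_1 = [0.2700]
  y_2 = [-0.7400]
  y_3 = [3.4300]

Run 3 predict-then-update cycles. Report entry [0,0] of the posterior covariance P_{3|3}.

step 1: x^-=[-2.1945]  P^-=[0.5190]  S=[0.9289]  K=[0.5586]  nu=[2.4645]  x^+=[-0.8177]  P^+=[0.2290]
step 2: x^-=[-0.8586]  P^-=[0.3525]  S=[0.7625]  K=[0.4623]  nu=[0.1186]  x^+=[-0.8038]  P^+=[0.1895]
step 3: x^-=[-0.8440]  P^-=[0.3090]  S=[0.7190]  K=[0.4297]  nu=[4.2740]  x^+=[0.9927]  P^+=[0.1762]

P_post[0,0] = 0.1762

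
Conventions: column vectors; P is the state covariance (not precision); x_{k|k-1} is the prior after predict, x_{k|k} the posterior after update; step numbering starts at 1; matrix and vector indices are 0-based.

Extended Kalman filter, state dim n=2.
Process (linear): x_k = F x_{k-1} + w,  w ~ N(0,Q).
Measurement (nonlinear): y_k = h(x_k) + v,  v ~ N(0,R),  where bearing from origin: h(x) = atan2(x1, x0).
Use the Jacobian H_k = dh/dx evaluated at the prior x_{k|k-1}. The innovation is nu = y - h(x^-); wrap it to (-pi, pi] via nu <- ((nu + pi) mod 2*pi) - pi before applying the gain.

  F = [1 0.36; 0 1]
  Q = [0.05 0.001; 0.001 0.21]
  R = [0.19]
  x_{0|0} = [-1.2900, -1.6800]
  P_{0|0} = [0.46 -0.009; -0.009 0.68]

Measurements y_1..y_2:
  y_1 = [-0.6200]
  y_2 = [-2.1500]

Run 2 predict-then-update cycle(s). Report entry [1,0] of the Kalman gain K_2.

step 1: x^-=[-1.8948, -1.6800]  P^-=[0.5916 0.2368; 0.2368 0.8900]  H_jac=[0.2620 -0.2955]  S=[0.2716]  K=[0.3130; -0.7397]  nu=[1.7962]  x^+=[-1.3326, -3.0086]  P^+=[0.5650 0.2997; 0.2997 0.7414]
step 2: x^-=[-2.4157, -3.0086]  P^-=[0.9269 0.5676; 0.5676 0.9514]  H_jac=[0.2021 -0.1623]  S=[0.2157]  K=[0.4415; -0.1839]  nu=[0.0973]  x^+=[-2.3727, -3.0265]  P^+=[0.8849 0.5851; 0.5851 0.9441]

K[1,0] = -0.1839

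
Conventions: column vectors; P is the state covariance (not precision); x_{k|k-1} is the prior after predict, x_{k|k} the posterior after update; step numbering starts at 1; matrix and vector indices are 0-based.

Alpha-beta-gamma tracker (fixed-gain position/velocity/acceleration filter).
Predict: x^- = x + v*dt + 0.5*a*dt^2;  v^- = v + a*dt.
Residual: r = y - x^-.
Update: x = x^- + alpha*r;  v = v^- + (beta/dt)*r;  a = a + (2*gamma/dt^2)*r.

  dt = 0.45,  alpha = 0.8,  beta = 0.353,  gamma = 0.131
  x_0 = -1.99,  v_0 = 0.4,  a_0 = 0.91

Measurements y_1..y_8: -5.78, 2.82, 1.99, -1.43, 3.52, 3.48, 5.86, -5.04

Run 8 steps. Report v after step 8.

v_post = -6.3147

step 1: x_pred=-1.7179  r=-4.0621  x^+=-4.9676  v^+=-2.3770  a^+=-4.3457
step 2: x_pred=-6.4772  r=9.2972  x^+=0.9606  v^+=2.9606  a^+=7.6833
step 3: x_pred=3.0707  r=-1.0807  x^+=2.2061  v^+=5.5703  a^+=6.2850
step 4: x_pred=5.3491  r=-6.7791  x^+=-0.0742  v^+=3.0807  a^+=-2.4860
step 5: x_pred=1.0604  r=2.4596  x^+=3.0281  v^+=3.8914  a^+=0.6963
step 6: x_pred=4.8497  r=-1.3697  x^+=3.7539  v^+=3.1302  a^+=-1.0759
step 7: x_pred=5.0536  r=0.8064  x^+=5.6987  v^+=3.2786  a^+=-0.0326
step 8: x_pred=7.1708  r=-12.2108  x^+=-2.5978  v^+=-6.3147  a^+=-15.8313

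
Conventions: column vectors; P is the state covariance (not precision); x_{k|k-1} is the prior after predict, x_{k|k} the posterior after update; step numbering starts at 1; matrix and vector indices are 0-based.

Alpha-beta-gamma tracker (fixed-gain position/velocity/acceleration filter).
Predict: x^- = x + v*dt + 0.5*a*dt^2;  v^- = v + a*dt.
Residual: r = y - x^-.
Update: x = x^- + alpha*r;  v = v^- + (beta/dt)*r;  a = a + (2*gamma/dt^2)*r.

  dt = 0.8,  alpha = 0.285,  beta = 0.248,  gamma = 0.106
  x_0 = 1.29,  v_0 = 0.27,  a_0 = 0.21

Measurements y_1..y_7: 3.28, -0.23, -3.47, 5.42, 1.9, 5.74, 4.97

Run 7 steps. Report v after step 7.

step 1: x_pred=1.5732  r=1.7068  x^+=2.0596  v^+=0.9671  a^+=0.7754
step 2: x_pred=3.0814  r=-3.3114  x^+=2.1377  v^+=0.5609  a^+=-0.3215
step 3: x_pred=2.4835  r=-5.9535  x^+=0.7867  v^+=-1.5419  a^+=-2.2936
step 4: x_pred=-1.1808  r=6.6008  x^+=0.7004  v^+=-1.3306  a^+=-0.1071
step 5: x_pred=-0.3983  r=2.2983  x^+=0.2567  v^+=-0.7038  a^+=0.6542
step 6: x_pred=-0.0970  r=5.8370  x^+=1.5665  v^+=1.6290  a^+=2.5877
step 7: x_pred=3.6978  r=1.2722  x^+=4.0604  v^+=4.0936  a^+=3.0091

v_post = 4.0936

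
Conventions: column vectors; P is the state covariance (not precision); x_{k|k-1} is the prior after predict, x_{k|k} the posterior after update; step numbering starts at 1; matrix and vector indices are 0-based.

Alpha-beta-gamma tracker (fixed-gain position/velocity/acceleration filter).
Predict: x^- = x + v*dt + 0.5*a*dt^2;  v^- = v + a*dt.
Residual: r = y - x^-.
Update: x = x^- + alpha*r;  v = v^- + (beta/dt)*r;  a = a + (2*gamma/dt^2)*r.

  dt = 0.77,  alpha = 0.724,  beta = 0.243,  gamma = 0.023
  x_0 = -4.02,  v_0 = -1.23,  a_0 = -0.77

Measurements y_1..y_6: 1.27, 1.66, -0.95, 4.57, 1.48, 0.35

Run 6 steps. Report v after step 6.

v_post = -0.3499

step 1: x_pred=-5.1954  r=6.4654  x^+=-0.5144  v^+=0.2175  a^+=-0.2684
step 2: x_pred=-0.4266  r=2.0866  x^+=1.0841  v^+=0.6693  a^+=-0.1065
step 3: x_pred=1.5679  r=-2.5179  x^+=-0.2551  v^+=-0.2073  a^+=-0.3019
step 4: x_pred=-0.5042  r=5.0742  x^+=3.1695  v^+=1.1616  a^+=0.0918
step 5: x_pred=4.0912  r=-2.6112  x^+=2.2007  v^+=0.4082  a^+=-0.1108
step 6: x_pred=2.4822  r=-2.1322  x^+=0.9385  v^+=-0.3499  a^+=-0.2762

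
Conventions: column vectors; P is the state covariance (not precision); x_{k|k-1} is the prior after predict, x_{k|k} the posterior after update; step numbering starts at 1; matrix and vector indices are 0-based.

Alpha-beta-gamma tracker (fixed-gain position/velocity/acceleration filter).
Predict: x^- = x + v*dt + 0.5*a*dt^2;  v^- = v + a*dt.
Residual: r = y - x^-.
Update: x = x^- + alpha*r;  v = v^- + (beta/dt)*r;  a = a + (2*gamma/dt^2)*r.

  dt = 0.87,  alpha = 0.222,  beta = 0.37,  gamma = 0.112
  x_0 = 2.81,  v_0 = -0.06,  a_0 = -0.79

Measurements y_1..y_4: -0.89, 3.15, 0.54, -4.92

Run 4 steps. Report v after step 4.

v_post = -2.3376

step 1: x_pred=2.4588  r=-3.3488  x^+=1.7154  v^+=-2.1715  a^+=-1.7811
step 2: x_pred=-0.8479  r=3.9979  x^+=0.0397  v^+=-2.0208  a^+=-0.5979
step 3: x_pred=-1.9447  r=2.4847  x^+=-1.3931  v^+=-1.4843  a^+=0.1374
step 4: x_pred=-2.6324  r=-2.2876  x^+=-3.1403  v^+=-2.3376  a^+=-0.5396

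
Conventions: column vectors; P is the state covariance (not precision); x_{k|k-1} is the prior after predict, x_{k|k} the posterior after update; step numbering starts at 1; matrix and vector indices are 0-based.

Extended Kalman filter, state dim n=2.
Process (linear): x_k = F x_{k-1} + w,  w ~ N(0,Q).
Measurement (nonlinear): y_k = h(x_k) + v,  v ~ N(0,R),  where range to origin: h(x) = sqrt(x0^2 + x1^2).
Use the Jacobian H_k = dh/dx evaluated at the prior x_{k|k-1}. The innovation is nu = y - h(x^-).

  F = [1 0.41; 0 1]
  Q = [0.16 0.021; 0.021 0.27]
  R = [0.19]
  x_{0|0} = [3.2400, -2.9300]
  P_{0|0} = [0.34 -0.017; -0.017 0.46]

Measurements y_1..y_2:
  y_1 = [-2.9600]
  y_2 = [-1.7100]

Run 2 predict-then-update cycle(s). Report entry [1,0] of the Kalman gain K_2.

K[1,0] = 0.5769

step 1: x^-=[2.0387, -2.9300]  P^-=[0.5634 0.1926; 0.1926 0.7300]  H_jac=[0.5711 -0.8208]  S=[0.6851]  K=[0.2389; -0.7141]  nu=[-6.5295]  x^+=[0.4786, 1.7329]  P^+=[0.5243 0.3095; 0.3095 0.3806]
step 2: x^-=[1.1891, 1.7329]  P^-=[1.0020 0.4866; 0.4866 0.6506]  H_jac=[0.5658 0.8245]  S=[1.4071]  K=[0.6880; 0.5769]  nu=[-3.8116]  x^+=[-1.4334, -0.4661]  P^+=[0.3359 -0.0720; -0.0720 0.1823]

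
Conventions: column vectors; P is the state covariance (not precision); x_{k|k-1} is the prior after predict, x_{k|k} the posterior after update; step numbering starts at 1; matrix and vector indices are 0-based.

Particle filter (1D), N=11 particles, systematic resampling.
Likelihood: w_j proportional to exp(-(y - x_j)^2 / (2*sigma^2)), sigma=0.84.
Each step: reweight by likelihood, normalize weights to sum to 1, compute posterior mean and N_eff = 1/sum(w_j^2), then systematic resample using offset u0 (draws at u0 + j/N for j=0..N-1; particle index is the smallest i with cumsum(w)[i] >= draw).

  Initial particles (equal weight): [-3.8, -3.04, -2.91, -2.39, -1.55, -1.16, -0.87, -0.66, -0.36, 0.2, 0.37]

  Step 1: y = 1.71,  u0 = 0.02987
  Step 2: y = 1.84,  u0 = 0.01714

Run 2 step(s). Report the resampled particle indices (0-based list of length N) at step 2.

step 1: w=[0.0000, 0.0000, 0.0000, 0.0000, 0.0010, 0.0052, 0.0160, 0.0335, 0.0860, 0.3562, 0.5021]  mean=0.1824  Neff=2.5790  idx=[7, 8, 9, 9, 9, 9, 10, 10, 10, 10, 10]
step 2: w=[0.0069, 0.0188, 0.0864, 0.0864, 0.0864, 0.0864, 0.1257, 0.1257, 0.1257, 0.1257, 0.1257]  mean=0.2903  Neff=9.1499  idx=[1, 2, 4, 5, 6, 6, 7, 8, 8, 9, 10]

resampled_idx = [1, 2, 4, 5, 6, 6, 7, 8, 8, 9, 10]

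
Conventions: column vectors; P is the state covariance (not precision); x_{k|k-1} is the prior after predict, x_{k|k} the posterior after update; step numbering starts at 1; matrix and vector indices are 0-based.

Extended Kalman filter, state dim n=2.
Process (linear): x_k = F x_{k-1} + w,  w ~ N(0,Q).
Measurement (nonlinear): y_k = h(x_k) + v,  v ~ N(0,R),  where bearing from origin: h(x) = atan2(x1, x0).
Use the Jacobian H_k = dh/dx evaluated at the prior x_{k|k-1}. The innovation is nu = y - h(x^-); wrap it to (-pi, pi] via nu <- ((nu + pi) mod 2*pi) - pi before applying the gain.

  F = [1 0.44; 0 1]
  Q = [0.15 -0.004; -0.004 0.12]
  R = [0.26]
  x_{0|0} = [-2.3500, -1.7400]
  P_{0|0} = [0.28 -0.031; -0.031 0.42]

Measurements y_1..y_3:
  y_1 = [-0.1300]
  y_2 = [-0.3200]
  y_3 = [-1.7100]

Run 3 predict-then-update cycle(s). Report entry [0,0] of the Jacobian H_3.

H_jac[0,0] = 0.0864

step 1: x^-=[-3.1156, -1.7400]  P^-=[0.4840 0.1498; 0.1498 0.5400]  H_jac=[0.1366 -0.2447]  S=[0.2913]  K=[0.1012; -0.3832]  nu=[2.5023]  x^+=[-2.8623, -2.6989]  P^+=[0.4810 0.1611; 0.1611 0.4972]
step 2: x^-=[-4.0499, -2.6989]  P^-=[0.8691 0.3759; 0.3759 0.6172]  H_jac=[0.1139 -0.1710]  S=[0.2747]  K=[0.1265; -0.2283]  nu=[2.2338]  x^+=[-3.7672, -3.2088]  P^+=[0.8647 0.3838; 0.3838 0.6029]
step 3: x^-=[-5.1791, -3.2088]  P^-=[1.4692 0.6451; 0.6451 0.7229]  H_jac=[0.0864 -0.1395]  S=[0.2695]  K=[0.1373; -0.1673]  nu=[0.8769]  x^+=[-5.0587, -3.3556]  P^+=[1.4641 0.6513; 0.6513 0.7154]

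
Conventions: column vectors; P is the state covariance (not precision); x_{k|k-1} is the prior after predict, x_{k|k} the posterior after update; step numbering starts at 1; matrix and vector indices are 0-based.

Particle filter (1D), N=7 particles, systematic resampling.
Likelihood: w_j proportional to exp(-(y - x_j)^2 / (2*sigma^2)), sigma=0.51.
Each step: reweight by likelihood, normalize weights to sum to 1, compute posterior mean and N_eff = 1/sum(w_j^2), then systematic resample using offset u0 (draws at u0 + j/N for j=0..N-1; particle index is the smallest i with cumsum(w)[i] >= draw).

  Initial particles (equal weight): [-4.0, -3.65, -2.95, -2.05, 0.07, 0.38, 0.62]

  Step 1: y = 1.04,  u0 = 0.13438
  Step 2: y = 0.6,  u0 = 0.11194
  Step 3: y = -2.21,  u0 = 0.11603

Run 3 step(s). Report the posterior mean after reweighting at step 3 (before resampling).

post_mean = 0.4037

step 1: w=[0.0000, 0.0000, 0.0000, 0.0000, 0.1252, 0.3306, 0.5442]  mean=0.4718  Neff=2.3745  idx=[5, 5, 5, 6, 6, 6, 6]
step 2: w=[0.1354, 0.1354, 0.1354, 0.1485, 0.1485, 0.1485, 0.1485]  mean=0.5225  Neff=6.9856  idx=[0, 1, 2, 3, 4, 5, 6]
step 3: w=[0.3005, 0.3005, 0.3005, 0.0246, 0.0246, 0.0246, 0.0246]  mean=0.4037  Neff=3.6594  idx=[0, 0, 1, 1, 2, 2, 5]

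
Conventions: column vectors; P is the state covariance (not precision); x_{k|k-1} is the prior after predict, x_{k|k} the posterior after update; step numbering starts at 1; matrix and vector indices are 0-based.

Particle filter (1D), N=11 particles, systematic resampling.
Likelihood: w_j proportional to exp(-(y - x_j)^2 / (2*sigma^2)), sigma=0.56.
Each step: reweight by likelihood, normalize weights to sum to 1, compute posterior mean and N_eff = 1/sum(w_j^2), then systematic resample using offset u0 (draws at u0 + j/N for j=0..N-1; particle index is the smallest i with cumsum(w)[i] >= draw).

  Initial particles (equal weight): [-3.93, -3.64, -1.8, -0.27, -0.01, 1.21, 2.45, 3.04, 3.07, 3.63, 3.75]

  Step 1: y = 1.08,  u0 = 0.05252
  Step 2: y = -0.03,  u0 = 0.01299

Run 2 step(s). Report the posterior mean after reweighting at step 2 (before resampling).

post_mean = 0.3029

step 1: w=[0.0000, 0.0000, 0.0000, 0.0444, 0.1220, 0.7896, 0.0407, 0.0018, 0.0015, 0.0000, 0.0000]  mean=1.0520  Neff=1.5576  idx=[4, 4, 5, 5, 5, 5, 5, 5, 5, 5, 6]
step 2: w=[0.3718, 0.3718, 0.0321, 0.0321, 0.0321, 0.0321, 0.0321, 0.0321, 0.0321, 0.0321, 0.0000]  mean=0.3029  Neff=3.5130  idx=[0, 0, 0, 0, 1, 1, 1, 1, 1, 4, 7]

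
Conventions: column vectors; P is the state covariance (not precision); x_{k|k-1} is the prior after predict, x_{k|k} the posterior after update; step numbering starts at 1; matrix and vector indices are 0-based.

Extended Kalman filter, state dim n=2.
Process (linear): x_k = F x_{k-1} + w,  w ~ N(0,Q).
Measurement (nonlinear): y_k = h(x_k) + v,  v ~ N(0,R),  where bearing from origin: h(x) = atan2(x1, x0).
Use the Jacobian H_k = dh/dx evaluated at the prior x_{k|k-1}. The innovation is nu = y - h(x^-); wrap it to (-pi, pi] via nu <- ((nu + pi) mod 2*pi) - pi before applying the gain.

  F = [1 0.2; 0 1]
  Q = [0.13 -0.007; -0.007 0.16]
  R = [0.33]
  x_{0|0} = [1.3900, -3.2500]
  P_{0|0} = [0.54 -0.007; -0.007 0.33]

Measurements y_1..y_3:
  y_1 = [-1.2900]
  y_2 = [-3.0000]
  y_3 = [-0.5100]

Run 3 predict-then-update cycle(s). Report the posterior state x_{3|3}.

x_post = [-0.7074, -3.5124]

step 1: x^-=[0.7400, -3.2500]  P^-=[0.6804 0.0520; 0.0520 0.4900]  H_jac=[0.2925 0.0666]  S=[0.3924]  K=[0.5160; 0.1219]  nu=[0.0569]  x^+=[0.7694, -3.2431]  P^+=[0.5759 0.0273; 0.0273 0.4842]
step 2: x^-=[0.1208, -3.2431]  P^-=[0.7362 0.1171; 0.1171 0.6442]  H_jac=[0.3079 0.0115]  S=[0.4007]  K=[0.5691; 0.1084]  nu=[-1.4664]  x^+=[-0.7137, -3.4021]  P^+=[0.6064 0.0924; 0.0924 0.6395]
step 3: x^-=[-1.3942, -3.4021]  P^-=[0.7990 0.2133; 0.2133 0.7995]  H_jac=[0.2517 -0.1031]  S=[0.3780]  K=[0.4737; -0.0761]  nu=[1.4497]  x^+=[-0.7074, -3.5124]  P^+=[0.7141 0.2269; 0.2269 0.7973]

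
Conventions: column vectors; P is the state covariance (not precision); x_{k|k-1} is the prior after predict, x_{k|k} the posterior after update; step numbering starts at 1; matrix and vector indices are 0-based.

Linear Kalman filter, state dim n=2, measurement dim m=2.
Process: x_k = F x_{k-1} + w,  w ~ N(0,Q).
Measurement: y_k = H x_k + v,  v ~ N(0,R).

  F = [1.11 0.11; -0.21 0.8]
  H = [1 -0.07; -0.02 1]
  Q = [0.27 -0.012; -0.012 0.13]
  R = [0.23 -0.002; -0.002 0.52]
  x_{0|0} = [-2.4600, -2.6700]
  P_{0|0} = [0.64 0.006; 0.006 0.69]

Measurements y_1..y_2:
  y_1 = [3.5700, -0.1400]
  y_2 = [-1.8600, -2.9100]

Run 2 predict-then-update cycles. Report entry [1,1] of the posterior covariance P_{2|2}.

step 1: x^-=[-3.0243, -1.6194]  P^-=[1.0684 -0.0953; -0.0953 0.5978]  S=[1.3146 -0.1606; -0.1606 1.1220]  K=[0.8194 0.0133; -0.0397 0.5288]  nu=[6.4809, 1.4189]  x^+=[2.3049, -1.1263]  P^+=[0.1891 0.0091; 0.0091 0.2752]
step 2: x^-=[2.4346, -1.3851]  P^-=[0.5085 -0.0240; -0.0240 0.3114]  S=[0.7434 -0.0580; -0.0580 0.8326]  K=[0.6868 0.0068; -0.0326 0.3724]  nu=[-4.3915, -1.4762]  x^+=[-0.5917, -1.7918]  P^+=[0.1583 0.0053; 0.0053 0.1938]

P_post[1,1] = 0.1938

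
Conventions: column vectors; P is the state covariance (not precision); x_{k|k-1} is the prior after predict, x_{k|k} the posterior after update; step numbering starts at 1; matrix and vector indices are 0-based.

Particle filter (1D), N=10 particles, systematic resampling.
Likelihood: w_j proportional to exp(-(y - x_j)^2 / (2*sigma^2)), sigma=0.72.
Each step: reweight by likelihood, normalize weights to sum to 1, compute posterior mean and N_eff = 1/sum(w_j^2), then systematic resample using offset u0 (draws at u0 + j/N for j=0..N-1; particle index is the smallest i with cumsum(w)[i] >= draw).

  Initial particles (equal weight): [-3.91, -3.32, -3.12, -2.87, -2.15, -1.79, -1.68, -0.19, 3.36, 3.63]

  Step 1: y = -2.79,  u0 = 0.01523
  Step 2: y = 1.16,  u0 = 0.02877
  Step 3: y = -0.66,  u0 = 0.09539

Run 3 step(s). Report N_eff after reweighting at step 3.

N_eff = 9.3141

step 1: w=[0.0691, 0.1767, 0.2086, 0.2303, 0.1561, 0.0883, 0.0706, 0.0003, 0.0000, 0.0000]  mean=-2.7808  Neff=5.8935  idx=[0, 1, 1, 2, 2, 3, 3, 4, 4, 5]
step 2: w=[0.0000, 0.0000, 0.0000, 0.0001, 0.0001, 0.0006, 0.0006, 0.0926, 0.0926, 0.8136]  mean=-1.8581  Neff=1.4727  idx=[7, 8, 9, 9, 9, 9, 9, 9, 9, 9]
step 3: w=[0.0457, 0.0457, 0.1136, 0.1136, 0.1136, 0.1136, 0.1136, 0.1136, 0.1136, 0.1136]  mean=-1.8229  Neff=9.3141  idx=[2, 2, 3, 4, 5, 6, 7, 8, 9, 9]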